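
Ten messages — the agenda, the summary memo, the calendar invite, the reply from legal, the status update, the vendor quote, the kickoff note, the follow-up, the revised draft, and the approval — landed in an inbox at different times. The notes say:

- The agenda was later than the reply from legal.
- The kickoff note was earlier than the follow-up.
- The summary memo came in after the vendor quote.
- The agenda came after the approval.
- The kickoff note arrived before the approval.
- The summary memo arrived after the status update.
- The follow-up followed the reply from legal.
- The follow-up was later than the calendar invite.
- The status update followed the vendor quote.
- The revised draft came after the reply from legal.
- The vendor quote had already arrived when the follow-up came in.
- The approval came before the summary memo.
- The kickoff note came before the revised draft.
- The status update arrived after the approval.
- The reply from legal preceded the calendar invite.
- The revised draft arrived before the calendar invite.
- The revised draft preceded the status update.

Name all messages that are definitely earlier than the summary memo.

the approval, the kickoff note, the reply from legal, the revised draft, the status update, the vendor quote

Directly stated before the summary memo: the approval, the status update, and the vendor quote.
The kickoff note reaches the summary memo via the kickoff note → the approval → the summary memo.
The reply from legal reaches the summary memo via the reply from legal → the revised draft → the status update → the summary memo.
The revised draft reaches the summary memo via the revised draft → the status update → the summary memo.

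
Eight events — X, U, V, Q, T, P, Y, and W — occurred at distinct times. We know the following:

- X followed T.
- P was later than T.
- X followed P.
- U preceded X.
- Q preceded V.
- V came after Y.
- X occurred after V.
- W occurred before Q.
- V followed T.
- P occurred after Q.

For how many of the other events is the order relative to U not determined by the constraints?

6

Forced after U: X.
That leaves P, Q, T, V, W, and Y with no forced order relative to U — 6.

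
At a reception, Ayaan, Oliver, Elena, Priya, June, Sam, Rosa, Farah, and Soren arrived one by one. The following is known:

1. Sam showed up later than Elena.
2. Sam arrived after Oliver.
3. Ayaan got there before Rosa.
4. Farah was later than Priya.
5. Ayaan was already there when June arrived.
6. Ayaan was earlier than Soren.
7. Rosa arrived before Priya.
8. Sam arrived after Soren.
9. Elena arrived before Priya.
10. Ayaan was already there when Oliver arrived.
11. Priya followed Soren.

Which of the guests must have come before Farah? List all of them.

Ayaan, Elena, Priya, Rosa, Soren

Directly stated before Farah: Priya.
Ayaan reaches Farah via Ayaan → Soren → Priya → Farah.
Elena reaches Farah via Elena → Priya → Farah.
Rosa reaches Farah via Rosa → Priya → Farah.
Likewise Soren reaches Farah by chaining the stated constraints.
No chain forces Oliver (or any of the others) ahead of Farah.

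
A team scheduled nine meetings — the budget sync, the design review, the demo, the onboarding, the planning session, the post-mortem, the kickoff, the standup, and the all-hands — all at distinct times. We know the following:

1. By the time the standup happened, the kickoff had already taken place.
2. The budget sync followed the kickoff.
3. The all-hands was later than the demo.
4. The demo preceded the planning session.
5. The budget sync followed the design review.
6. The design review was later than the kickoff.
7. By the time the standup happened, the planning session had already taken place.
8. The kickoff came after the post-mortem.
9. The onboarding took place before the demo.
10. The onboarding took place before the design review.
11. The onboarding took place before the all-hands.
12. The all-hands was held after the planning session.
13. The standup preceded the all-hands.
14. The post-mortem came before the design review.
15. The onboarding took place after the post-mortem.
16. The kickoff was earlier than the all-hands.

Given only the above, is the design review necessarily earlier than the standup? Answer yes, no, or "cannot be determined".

cannot be determined

No chain of stated constraints runs from the design review to the standup, and none runs from the standup to the design review either.
So the relative order of the design review and the standup is not fixed by the given facts.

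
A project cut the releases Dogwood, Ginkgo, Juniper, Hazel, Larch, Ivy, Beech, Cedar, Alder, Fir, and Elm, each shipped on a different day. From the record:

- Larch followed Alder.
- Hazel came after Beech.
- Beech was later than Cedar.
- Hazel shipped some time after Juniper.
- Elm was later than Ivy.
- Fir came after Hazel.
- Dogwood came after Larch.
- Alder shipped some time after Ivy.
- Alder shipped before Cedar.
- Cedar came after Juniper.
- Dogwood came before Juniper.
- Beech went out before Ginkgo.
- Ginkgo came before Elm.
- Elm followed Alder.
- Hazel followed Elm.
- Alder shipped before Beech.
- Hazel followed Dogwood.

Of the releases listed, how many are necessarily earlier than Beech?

6

Directly stated before Beech: Alder and Cedar.
Dogwood reaches Beech via Dogwood → Juniper → Cedar → Beech.
Ivy reaches Beech via Ivy → Alder → Beech.
Juniper reaches Beech via Juniper → Cedar → Beech.
Likewise Larch reaches Beech by chaining the stated constraints.
That's Alder, Cedar, Dogwood, Ivy, Juniper, and Larch — 6 in all.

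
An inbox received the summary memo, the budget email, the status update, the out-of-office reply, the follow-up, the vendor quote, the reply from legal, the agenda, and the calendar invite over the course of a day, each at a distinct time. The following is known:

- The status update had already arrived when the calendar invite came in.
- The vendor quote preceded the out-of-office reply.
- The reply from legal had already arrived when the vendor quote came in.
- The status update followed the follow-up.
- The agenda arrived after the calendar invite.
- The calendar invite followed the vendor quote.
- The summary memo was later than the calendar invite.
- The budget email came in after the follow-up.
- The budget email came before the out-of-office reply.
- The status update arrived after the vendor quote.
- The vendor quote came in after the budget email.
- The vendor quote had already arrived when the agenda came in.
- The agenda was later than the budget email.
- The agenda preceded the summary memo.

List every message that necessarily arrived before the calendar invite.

the budget email, the follow-up, the reply from legal, the status update, the vendor quote

Directly stated before the calendar invite: the status update and the vendor quote.
The budget email reaches the calendar invite via the budget email → the vendor quote → the calendar invite.
The follow-up reaches the calendar invite via the follow-up → the status update → the calendar invite.
The reply from legal reaches the calendar invite via the reply from legal → the vendor quote → the calendar invite.
No chain forces the agenda (or any of the others) ahead of the calendar invite.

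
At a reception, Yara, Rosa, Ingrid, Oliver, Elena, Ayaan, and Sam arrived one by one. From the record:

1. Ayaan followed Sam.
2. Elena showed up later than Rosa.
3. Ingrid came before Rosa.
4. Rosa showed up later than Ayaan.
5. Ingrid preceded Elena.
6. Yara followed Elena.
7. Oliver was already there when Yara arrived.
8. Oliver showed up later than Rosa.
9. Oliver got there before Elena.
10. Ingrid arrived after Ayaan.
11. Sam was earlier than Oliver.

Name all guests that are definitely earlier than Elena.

Ayaan, Ingrid, Oliver, Rosa, Sam

Directly stated before Elena: Ingrid, Oliver, and Rosa.
Ayaan reaches Elena via Ayaan → Ingrid → Elena.
Sam reaches Elena via Sam → Oliver → Elena.
No chain forces Yara ahead of Elena.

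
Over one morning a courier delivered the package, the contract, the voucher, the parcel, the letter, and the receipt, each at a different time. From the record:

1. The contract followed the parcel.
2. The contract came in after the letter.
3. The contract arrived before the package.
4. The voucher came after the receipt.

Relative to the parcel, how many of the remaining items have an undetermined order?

3

Forced after the parcel: the contract and the package.
That leaves the letter, the receipt, and the voucher with no forced order relative to the parcel — 3.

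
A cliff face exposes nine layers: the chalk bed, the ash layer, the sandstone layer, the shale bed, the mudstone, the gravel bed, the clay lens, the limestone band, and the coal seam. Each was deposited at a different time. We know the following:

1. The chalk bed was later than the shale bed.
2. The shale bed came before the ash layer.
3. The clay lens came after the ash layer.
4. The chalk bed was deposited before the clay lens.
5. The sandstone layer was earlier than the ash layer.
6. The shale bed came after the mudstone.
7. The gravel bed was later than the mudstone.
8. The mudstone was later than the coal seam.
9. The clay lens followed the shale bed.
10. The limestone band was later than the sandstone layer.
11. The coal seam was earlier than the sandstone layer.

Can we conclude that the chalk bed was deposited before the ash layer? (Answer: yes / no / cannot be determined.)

cannot be determined

No chain of stated constraints runs from the chalk bed to the ash layer, and none runs from the ash layer to the chalk bed either.
So the relative order of the chalk bed and the ash layer is not fixed by the given facts.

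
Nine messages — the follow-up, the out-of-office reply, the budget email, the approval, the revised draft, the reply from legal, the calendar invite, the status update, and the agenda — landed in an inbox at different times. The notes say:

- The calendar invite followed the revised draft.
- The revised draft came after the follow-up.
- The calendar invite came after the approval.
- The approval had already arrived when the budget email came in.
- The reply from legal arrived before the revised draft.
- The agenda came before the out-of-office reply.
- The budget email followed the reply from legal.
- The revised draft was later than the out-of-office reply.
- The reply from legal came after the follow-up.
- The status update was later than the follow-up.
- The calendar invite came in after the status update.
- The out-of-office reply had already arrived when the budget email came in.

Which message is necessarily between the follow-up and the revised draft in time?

Tracing the constraints gives the follow-up → the reply from legal → the revised draft, so the reply from legal sits after the follow-up and before the revised draft.
No other message is forced both after the follow-up and before the revised draft.

the reply from legal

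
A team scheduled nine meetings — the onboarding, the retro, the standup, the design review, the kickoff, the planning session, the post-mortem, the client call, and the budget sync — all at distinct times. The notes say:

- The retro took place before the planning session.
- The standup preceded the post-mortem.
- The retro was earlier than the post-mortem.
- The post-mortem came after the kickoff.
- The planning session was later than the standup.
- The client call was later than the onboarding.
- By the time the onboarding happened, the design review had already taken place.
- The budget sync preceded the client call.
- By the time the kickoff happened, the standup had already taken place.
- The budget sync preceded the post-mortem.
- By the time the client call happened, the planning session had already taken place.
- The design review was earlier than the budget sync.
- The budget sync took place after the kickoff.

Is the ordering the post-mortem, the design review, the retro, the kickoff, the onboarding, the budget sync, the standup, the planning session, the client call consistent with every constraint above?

no

The constraints require the standup before the post-mortem, but in the proposed sequence the post-mortem appears ahead of the standup. That one violation is enough.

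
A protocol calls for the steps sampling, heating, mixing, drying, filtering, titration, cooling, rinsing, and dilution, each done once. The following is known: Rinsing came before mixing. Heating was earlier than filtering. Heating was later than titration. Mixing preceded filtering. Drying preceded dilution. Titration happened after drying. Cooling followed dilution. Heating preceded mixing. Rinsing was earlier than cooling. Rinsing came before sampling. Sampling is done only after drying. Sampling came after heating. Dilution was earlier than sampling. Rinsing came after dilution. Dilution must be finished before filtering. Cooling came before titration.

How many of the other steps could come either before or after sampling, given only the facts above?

2

Forced before sampling: cooling, dilution, drying, heating, rinsing, and titration.
That leaves filtering and mixing with no forced order relative to sampling — 2.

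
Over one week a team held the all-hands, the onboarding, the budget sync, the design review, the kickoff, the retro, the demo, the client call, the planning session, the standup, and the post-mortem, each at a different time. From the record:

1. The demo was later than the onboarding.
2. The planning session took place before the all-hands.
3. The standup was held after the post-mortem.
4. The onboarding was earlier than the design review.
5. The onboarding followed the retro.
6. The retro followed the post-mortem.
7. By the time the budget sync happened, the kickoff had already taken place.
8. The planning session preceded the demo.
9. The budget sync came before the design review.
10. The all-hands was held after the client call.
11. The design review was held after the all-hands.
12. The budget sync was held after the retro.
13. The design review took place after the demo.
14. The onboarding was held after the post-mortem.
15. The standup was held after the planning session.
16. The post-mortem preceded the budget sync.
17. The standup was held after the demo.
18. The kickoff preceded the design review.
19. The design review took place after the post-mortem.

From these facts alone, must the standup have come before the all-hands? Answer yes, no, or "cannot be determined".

No chain of stated constraints runs from the standup to the all-hands, and none runs from the all-hands to the standup either.
So the relative order of the standup and the all-hands is not fixed by the given facts.

cannot be determined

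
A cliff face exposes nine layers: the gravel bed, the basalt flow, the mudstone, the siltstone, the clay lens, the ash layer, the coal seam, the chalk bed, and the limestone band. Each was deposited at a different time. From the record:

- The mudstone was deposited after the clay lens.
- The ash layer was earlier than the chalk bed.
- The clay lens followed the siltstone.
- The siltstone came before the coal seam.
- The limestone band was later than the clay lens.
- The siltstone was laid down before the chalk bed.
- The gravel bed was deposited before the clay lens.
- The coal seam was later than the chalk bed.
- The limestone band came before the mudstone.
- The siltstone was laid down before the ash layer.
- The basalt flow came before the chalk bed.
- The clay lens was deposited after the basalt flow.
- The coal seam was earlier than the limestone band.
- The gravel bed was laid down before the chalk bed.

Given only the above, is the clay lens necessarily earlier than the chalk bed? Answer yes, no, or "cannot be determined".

cannot be determined

No chain of stated constraints runs from the clay lens to the chalk bed, and none runs from the chalk bed to the clay lens either.
So the relative order of the clay lens and the chalk bed is not fixed by the given facts.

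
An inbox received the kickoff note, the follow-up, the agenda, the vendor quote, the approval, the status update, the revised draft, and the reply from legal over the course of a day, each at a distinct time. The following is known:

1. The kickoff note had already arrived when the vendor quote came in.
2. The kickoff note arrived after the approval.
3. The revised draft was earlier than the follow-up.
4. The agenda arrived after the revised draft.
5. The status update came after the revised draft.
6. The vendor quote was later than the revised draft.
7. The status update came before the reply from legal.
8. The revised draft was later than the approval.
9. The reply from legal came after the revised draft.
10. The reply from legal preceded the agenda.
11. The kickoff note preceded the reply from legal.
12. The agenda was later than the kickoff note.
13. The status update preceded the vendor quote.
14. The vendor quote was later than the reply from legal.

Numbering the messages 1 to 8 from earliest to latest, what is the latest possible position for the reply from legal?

The reply from legal must come before the agenda and the vendor quote — 2 messages forced after it.
Everything else can be placed before the reply from legal in some valid order, so the reply from legal can sit as late as position 8 − 2 = 6.

6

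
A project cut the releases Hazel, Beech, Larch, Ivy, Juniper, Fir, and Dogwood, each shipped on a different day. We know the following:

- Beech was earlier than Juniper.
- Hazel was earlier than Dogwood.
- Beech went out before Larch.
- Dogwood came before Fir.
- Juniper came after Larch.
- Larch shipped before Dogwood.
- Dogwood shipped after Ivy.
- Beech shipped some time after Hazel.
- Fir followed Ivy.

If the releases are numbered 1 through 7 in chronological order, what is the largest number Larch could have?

Larch must come before Dogwood, Fir, and Juniper — 3 releases forced after it.
Everything else can be placed before Larch in some valid order, so Larch can sit as late as position 7 − 3 = 4.

4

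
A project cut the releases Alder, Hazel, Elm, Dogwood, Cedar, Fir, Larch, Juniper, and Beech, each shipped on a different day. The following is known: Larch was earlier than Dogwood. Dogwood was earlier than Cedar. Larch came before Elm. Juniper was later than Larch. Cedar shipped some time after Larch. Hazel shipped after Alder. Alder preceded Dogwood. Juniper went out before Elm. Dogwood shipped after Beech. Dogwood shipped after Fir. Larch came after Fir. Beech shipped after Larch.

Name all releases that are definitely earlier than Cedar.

Alder, Beech, Dogwood, Fir, Larch

Directly stated before Cedar: Dogwood and Larch.
Alder reaches Cedar via Alder → Dogwood → Cedar.
Beech reaches Cedar via Beech → Dogwood → Cedar.
Fir reaches Cedar via Fir → Larch → Cedar.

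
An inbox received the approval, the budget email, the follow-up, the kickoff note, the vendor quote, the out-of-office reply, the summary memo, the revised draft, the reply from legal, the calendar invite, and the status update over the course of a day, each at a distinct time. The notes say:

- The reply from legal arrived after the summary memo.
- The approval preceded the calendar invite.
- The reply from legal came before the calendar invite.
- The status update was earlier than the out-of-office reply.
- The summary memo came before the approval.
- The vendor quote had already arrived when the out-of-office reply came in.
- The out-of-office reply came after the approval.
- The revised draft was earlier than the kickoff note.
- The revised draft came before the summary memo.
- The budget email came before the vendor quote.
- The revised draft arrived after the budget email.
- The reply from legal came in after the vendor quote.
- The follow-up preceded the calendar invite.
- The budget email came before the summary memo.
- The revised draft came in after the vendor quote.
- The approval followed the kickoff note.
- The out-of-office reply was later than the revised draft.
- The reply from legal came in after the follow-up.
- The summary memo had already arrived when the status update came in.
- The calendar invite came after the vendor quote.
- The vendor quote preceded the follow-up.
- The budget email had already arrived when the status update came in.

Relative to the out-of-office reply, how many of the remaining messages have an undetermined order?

Forced before the out-of-office reply: the approval, the budget email, the kickoff note, the revised draft, the status update, the summary memo, and the vendor quote.
That leaves the calendar invite, the follow-up, and the reply from legal with no forced order relative to the out-of-office reply — 3.

3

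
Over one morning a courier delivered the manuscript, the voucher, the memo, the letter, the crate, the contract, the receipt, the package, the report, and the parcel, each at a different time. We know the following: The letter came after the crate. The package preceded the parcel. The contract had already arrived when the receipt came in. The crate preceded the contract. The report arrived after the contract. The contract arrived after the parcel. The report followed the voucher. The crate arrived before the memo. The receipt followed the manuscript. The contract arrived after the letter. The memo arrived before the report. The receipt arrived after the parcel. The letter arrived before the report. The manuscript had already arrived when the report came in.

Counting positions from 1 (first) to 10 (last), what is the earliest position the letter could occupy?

The crate must come before the letter — 1 forced predecessor.
Nothing else is forced ahead of the letter, so its earliest slot is position 1 + 1 = 2.

2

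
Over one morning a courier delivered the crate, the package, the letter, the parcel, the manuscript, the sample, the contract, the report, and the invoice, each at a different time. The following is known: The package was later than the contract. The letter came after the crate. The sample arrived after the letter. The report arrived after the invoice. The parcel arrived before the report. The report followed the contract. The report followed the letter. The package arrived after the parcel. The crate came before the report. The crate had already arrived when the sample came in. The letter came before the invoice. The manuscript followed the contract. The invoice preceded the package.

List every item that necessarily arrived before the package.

Directly stated before the package: the contract, the invoice, and the parcel.
The crate reaches the package via the crate → the letter → the invoice → the package.
The letter reaches the package via the letter → the invoice → the package.
No chain forces the report (or any of the others) ahead of the package.

the contract, the crate, the invoice, the letter, the parcel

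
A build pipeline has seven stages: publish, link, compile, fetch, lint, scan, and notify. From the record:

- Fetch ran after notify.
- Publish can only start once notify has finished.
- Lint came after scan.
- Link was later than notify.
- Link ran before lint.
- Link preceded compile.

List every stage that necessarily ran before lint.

link, notify, scan

Directly stated before lint: link and scan.
Notify reaches lint via notify → link → lint.
No chain forces publish (or any of the others) ahead of lint.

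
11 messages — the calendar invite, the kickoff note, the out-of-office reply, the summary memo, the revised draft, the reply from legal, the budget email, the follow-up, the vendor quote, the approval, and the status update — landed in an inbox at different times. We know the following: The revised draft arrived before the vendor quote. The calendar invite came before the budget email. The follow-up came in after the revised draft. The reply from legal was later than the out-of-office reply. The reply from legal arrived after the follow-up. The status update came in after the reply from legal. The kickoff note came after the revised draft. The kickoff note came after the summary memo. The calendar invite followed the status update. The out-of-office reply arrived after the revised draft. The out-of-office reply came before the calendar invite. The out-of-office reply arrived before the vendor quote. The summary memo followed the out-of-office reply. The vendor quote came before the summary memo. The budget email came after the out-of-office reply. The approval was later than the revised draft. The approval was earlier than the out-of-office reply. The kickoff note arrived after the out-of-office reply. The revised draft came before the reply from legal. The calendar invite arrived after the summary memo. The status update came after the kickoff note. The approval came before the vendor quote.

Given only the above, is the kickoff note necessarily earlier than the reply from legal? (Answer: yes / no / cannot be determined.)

cannot be determined

No chain of stated constraints runs from the kickoff note to the reply from legal, and none runs from the reply from legal to the kickoff note either.
So the relative order of the kickoff note and the reply from legal is not fixed by the given facts.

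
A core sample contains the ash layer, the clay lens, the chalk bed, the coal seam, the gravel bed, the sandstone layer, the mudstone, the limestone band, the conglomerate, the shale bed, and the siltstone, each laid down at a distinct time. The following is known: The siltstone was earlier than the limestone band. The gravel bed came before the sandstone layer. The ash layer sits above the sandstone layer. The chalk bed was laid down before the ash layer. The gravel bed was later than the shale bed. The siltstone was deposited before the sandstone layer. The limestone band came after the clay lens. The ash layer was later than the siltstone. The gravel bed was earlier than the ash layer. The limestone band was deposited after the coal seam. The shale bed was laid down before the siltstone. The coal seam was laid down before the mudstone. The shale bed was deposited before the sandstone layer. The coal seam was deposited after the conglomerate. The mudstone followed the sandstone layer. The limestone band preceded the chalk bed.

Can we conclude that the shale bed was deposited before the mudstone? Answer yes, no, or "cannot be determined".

yes

Chain the constraints: the shale bed → the sandstone layer → the mudstone. Each link is directly stated, so the shale bed comes before the mudstone.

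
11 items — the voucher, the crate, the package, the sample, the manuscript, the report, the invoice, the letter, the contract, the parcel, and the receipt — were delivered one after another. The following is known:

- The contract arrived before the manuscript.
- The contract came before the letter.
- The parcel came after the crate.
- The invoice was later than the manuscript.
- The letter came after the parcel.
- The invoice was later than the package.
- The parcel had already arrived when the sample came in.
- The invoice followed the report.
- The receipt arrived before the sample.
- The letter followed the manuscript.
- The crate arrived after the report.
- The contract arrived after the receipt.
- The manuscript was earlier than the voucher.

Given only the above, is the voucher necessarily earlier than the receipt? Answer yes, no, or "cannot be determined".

no

Tracing the constraints gives the receipt → the contract → the manuscript → the voucher, so the receipt must come before the voucher.
That means the voucher cannot be before the receipt.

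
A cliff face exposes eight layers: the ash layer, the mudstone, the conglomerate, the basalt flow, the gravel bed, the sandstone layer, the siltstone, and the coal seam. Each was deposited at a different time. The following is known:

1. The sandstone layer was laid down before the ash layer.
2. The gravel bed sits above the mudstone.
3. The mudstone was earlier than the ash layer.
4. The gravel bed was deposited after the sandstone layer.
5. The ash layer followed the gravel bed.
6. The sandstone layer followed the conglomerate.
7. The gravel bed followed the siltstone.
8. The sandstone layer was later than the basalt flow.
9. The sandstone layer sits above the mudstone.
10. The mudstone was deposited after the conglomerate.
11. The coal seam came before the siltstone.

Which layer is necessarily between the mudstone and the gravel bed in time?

the sandstone layer

Tracing the constraints gives the mudstone → the sandstone layer → the gravel bed, so the sandstone layer sits after the mudstone and before the gravel bed.
No other layer is forced both after the mudstone and before the gravel bed.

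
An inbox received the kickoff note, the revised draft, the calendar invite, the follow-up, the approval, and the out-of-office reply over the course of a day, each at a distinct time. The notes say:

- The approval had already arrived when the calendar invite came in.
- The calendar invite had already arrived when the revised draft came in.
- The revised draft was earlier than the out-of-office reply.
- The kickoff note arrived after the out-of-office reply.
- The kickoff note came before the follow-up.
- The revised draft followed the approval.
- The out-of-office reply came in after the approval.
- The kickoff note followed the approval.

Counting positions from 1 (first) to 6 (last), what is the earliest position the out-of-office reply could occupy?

The approval, the calendar invite, and the revised draft must all come before the out-of-office reply — 3 forced predecessors.
Nothing else is forced ahead of the out-of-office reply, so its earliest slot is position 3 + 1 = 4.

4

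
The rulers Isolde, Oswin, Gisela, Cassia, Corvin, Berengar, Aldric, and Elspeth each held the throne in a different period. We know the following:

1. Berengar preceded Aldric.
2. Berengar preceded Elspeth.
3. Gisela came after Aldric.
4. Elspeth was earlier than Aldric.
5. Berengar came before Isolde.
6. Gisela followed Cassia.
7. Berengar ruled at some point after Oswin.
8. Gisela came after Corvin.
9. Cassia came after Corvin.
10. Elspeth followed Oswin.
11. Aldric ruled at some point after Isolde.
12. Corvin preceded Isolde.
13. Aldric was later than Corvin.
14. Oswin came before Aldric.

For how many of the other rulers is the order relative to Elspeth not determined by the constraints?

3

Forced before Elspeth: Berengar and Oswin; forced after Elspeth: Aldric and Gisela.
That leaves Cassia, Corvin, and Isolde with no forced order relative to Elspeth — 3.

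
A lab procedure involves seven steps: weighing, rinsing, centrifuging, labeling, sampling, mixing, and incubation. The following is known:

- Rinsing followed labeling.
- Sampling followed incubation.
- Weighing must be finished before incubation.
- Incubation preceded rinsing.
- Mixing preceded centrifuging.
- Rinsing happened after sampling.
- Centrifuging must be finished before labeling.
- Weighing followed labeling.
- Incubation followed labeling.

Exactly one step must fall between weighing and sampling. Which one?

Tracing the constraints gives weighing → incubation → sampling, so incubation sits after weighing and before sampling.
No other step is forced both after weighing and before sampling.

incubation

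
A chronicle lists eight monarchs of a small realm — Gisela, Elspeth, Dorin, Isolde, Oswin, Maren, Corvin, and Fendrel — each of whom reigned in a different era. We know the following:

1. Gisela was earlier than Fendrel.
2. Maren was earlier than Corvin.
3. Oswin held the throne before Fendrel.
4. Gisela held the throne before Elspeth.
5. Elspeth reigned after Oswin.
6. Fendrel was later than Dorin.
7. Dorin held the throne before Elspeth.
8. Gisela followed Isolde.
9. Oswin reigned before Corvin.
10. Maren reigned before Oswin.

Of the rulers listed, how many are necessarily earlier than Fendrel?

5

Directly stated before Fendrel: Dorin, Gisela, and Oswin.
Isolde reaches Fendrel via Isolde → Gisela → Fendrel.
Maren reaches Fendrel via Maren → Oswin → Fendrel.
That's Dorin, Gisela, Isolde, Maren, and Oswin — 5 in all.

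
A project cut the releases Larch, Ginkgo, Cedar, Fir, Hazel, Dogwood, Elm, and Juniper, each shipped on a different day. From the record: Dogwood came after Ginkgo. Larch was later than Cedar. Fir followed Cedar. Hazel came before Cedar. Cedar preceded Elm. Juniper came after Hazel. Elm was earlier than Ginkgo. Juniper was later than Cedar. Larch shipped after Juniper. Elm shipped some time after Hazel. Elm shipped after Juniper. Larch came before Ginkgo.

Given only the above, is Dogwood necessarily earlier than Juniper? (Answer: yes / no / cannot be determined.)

Tracing the constraints gives Juniper → Elm → Ginkgo → Dogwood, so Juniper must come before Dogwood.
That means Dogwood cannot be before Juniper.

no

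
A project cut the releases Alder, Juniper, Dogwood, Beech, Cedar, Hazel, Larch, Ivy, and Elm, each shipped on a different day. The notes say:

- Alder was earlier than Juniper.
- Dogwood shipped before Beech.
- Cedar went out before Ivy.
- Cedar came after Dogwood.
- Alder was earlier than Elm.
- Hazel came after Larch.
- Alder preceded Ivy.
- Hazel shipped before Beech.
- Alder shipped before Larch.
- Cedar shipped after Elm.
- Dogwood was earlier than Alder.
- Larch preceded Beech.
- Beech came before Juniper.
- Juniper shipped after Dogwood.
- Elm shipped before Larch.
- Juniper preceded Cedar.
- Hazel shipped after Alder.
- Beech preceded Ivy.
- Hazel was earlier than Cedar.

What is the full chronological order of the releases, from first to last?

The constraints fix every adjacent pair, so only one ordering works:
Dogwood → Alder → Elm → Larch → Hazel → Beech → Juniper → Cedar → Ivy.

Dogwood, Alder, Elm, Larch, Hazel, Beech, Juniper, Cedar, Ivy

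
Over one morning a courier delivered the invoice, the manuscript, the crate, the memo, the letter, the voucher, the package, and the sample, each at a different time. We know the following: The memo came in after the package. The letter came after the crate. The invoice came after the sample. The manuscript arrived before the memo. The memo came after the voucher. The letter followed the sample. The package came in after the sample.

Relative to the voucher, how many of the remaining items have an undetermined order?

Forced after the voucher: the memo.
That leaves the crate, the invoice, the letter, the manuscript, the package, and the sample with no forced order relative to the voucher — 6.

6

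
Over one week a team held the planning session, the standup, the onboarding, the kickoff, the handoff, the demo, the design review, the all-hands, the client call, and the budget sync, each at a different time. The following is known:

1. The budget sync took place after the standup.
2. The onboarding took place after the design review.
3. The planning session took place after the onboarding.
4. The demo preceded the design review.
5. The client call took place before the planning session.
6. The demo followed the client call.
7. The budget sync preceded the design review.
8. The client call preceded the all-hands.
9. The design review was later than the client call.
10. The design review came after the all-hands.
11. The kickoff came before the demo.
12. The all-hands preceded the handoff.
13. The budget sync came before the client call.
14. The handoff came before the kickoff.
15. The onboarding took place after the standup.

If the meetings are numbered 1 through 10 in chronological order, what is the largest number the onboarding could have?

The onboarding must come before the planning session — 1 meeting forced after it.
Everything else can be placed before the onboarding in some valid order, so the onboarding can sit as late as position 10 − 1 = 9.

9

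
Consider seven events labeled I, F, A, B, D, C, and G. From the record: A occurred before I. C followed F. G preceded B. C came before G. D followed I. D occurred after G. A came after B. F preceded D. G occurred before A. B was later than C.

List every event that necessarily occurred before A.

B, C, F, G

Directly stated before A: B and G.
C reaches A via C → B → A.
F reaches A via F → C → B → A.
No chain forces I (or any of the others) ahead of A.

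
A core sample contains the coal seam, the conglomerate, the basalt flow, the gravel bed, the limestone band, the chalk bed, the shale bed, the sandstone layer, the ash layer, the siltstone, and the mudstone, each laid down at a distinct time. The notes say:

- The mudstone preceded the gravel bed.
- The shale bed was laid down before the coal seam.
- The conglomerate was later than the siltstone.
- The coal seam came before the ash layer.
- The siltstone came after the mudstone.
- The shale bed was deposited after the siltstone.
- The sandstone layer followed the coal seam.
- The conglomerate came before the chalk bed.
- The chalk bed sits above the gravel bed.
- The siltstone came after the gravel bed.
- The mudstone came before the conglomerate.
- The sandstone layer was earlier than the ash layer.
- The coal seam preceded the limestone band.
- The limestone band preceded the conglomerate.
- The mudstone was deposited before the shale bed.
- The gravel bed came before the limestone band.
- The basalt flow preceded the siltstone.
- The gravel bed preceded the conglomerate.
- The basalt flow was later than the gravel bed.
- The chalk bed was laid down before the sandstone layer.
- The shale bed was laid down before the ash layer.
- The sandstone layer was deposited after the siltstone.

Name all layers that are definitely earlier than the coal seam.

Directly stated before the coal seam: the shale bed.
The basalt flow reaches the coal seam via the basalt flow → the siltstone → the shale bed → the coal seam.
The gravel bed reaches the coal seam via the gravel bed → the siltstone → the shale bed → the coal seam.
The mudstone reaches the coal seam via the mudstone → the shale bed → the coal seam.
Likewise the siltstone reaches the coal seam by chaining the stated constraints.
No chain forces the limestone band (or any of the others) ahead of the coal seam.

the basalt flow, the gravel bed, the mudstone, the shale bed, the siltstone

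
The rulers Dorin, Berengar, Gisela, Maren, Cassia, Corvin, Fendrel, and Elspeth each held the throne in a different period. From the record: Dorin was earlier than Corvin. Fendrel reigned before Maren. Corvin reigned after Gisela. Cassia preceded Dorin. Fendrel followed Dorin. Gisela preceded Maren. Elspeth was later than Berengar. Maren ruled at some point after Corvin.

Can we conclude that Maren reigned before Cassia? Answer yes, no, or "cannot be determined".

no

Tracing the constraints gives Cassia → Dorin → Fendrel → Maren, so Cassia must come before Maren.
That means Maren cannot be before Cassia.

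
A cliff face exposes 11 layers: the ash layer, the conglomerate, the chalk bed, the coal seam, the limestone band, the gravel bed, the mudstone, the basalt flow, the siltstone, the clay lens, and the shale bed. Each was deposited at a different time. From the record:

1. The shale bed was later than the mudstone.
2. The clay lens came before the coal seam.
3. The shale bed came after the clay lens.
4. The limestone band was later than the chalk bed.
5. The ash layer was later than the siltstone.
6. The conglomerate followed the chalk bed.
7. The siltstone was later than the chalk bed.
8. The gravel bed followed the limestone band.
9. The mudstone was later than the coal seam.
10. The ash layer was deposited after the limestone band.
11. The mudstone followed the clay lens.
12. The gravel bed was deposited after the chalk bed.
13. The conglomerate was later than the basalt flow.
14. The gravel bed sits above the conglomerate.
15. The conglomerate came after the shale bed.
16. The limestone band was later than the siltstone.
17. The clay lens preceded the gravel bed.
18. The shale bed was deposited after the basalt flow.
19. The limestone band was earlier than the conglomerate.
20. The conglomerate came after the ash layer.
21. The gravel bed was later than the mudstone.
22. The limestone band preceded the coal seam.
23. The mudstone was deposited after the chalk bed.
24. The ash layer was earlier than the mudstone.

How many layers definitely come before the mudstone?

6

Directly stated before the mudstone: the ash layer, the chalk bed, the clay lens, and the coal seam.
The limestone band reaches the mudstone via the limestone band → the coal seam → the mudstone.
The siltstone reaches the mudstone via the siltstone → the ash layer → the mudstone.
That's the ash layer, the chalk bed, the clay lens, the coal seam, the limestone band, and the siltstone — 6 in all.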